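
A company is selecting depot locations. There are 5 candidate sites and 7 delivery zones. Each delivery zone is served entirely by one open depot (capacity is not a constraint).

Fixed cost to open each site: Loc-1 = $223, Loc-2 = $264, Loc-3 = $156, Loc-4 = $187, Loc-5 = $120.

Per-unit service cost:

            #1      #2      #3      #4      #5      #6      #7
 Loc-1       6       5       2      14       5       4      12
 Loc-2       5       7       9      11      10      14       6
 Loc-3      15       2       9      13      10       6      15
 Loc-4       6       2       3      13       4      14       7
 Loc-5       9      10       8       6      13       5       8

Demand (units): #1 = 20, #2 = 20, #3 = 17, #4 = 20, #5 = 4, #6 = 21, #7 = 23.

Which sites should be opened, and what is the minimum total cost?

For any fixed open set, each delivery zone goes to its cheapest open site; total = fixed + service.
{Loc-4, Loc-5}: #1→Loc-4 6·20=120, #2→Loc-4 2·20=40, #3→Loc-4 3·17=51, #4→Loc-5 6·20=120, #5→Loc-4 4·4=16, #6→Loc-5 5·21=105, #7→Loc-4 7·23=161. Service 613; fixed 307; total 920.
{Loc-1, Loc-5}: service 662 + fixed 343 = 1005
{Loc-3, Loc-4, Loc-5}: service 613 + fixed 463 = 1076
{Loc-1, Loc-2, Loc-3, Loc-4, Loc-5}: service 532 + fixed 950 = 1482
No other subset beats 920.

Open Loc-4 and Loc-5; minimum total cost 920.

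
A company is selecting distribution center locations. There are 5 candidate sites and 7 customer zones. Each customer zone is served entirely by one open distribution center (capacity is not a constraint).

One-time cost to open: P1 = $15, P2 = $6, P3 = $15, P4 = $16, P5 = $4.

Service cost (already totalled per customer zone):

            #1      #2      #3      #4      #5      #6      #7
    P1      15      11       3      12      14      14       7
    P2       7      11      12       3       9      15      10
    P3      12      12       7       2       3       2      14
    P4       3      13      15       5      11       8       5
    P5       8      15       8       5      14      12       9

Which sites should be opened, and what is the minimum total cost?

For any fixed open set, each customer zone goes to its cheapest open site; total = fixed + service.
{P3, P5}: #1→P5 8, #2→P3 12, #3→P3 7, #4→P3 2, #5→P3 3, #6→P3 2, #7→P5 9. Service 43; fixed 19; total 62.
{P2, P3}: #1→P2 7, #2→P2 11, #3→P3 7, #4→P3 2, #5→P3 3, #6→P3 2, #7→P2 10. Service 42; fixed 21; total 63.
{P3, P4}: service 34 + fixed 31 = 65
{P1, P2, P3, P4, P5}: service 29 + fixed 56 = 85
No other subset beats 62.

Open P3 and P5; minimum total cost 62.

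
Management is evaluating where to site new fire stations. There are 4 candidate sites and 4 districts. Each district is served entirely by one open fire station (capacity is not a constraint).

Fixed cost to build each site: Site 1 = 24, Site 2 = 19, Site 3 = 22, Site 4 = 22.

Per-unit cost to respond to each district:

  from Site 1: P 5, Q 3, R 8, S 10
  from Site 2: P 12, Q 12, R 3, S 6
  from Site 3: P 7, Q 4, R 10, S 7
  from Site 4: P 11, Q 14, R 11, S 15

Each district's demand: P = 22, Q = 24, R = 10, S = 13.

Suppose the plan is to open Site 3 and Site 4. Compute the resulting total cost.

Each district is assigned to its cheapest site among the open ones.
{Site 3, Site 4}: P→Site 3 7·22=154, Q→Site 3 4·24=96, R→Site 3 10·10=100, S→Site 3 7·13=91. Service 441; fixed 44; total 485.

Total cost: 485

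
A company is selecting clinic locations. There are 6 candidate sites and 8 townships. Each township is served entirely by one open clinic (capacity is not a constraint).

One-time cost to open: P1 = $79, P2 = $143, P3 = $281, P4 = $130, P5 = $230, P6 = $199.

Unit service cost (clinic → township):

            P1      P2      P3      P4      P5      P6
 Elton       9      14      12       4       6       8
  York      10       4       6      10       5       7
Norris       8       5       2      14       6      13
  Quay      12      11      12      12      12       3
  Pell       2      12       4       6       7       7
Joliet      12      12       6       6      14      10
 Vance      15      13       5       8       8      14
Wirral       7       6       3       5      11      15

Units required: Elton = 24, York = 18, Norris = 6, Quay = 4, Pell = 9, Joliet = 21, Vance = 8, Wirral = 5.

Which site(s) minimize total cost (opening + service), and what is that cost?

Open P2 and P4; minimum total cost 784.

For any fixed open set, each township goes to its cheapest open site; total = fixed + service.
{P2, P4}: Elton→P4 4·24=96, York→P2 4·18=72, Norris→P2 5·6=30, Quay→P2 11·4=44, Pell→P4 6·9=54, Joliet→P4 6·21=126, Vance→P4 8·8=64, Wirral→P4 5·5=25. Service 511; fixed 273; total 784.
{P4}: service 677 + fixed 130 = 807
{P1, P4}: Elton→P4 4·24=96, York→P1 10·18=180, Norris→P1 8·6=48, Quay→P1 12·4=48, Pell→P1 2·9=18, Joliet→P4 6·21=126, Vance→P4 8·8=64, Wirral→P4 5·5=25. Service 605; fixed 209; total 814.
{P1, P2, P3, P4, P5, P6}: service 391 + fixed 1062 = 1453
No other subset beats 784.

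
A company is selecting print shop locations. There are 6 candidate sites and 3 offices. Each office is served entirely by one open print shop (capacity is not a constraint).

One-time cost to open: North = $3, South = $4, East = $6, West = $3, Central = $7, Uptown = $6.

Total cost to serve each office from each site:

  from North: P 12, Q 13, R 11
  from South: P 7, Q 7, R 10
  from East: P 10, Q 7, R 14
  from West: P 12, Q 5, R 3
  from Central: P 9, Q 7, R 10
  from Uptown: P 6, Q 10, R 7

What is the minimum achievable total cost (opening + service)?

Minimum total cost: 22

For any fixed open set, each office goes to its cheapest open site; total = fixed + service.
{South, West}: P→South 7, Q→West 5, R→West 3. Service 15; fixed 7; total 22.
{West}: P→West 12, Q→West 5, R→West 3. Service 20; fixed 3; total 23.
{West, Uptown}: service 14 + fixed 9 = 23
{North, South, East, West, Central, Uptown}: P→Uptown 6, Q→West 5, R→West 3. Service 14; fixed 29; total 43.
No other subset beats 22.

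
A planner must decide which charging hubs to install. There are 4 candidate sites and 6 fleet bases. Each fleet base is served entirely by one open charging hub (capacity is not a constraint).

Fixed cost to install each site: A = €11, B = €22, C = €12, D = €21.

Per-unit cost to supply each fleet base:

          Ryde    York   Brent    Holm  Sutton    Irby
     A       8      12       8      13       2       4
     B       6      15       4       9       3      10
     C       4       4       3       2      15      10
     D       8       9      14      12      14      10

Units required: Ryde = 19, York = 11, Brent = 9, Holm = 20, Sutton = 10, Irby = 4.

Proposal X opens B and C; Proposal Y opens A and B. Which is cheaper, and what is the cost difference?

Proposal X is cheaper by 240.

Proposal X: {B, C}: Ryde→C 4·19=76, York→C 4·11=44, Brent→C 3·9=27, Holm→C 2·20=40, Sutton→B 3·10=30, Irby→B 10·4=40. Service 257; fixed 34; total 291.
Proposal Y: {A, B}: Ryde→B 6·19=114, York→A 12·11=132, Brent→B 4·9=36, Holm→B 9·20=180, Sutton→A 2·10=20, Irby→A 4·4=16. Service 498; fixed 33; total 531.
Difference: |291 − 531| = 240.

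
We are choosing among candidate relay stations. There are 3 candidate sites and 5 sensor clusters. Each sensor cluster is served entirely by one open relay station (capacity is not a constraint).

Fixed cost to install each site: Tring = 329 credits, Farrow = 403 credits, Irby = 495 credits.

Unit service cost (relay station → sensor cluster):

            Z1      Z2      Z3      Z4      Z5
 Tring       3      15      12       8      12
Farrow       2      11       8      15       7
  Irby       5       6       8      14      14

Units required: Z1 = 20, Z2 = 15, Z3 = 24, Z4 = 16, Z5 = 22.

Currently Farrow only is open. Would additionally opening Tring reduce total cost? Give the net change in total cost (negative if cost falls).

No — net change +217 (cost rises by 217).

Current service cost with {Farrow}: 791.
Adding Tring: each sensor cluster re-picks its cheapest; new service cost 679, saving 112.
Extra fixed cost: 329. Net change = 329 − 112 = 217.
(Totals: 1194 → 1411.)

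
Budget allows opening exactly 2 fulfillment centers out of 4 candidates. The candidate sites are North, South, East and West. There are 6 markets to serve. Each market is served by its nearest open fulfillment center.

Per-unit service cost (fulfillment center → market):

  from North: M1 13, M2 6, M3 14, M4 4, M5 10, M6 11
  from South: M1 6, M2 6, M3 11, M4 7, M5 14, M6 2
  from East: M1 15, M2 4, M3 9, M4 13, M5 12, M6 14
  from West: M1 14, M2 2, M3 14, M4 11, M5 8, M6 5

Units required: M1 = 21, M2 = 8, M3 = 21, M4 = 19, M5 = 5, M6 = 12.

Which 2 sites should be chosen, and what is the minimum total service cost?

With exactly 2 open, each market uses its cheapest among the chosen.
{North, South}: M1→South 6·21=126, M2→North 6·8=48, M3→South 11·21=231, M4→North 4·19=76, M5→North 10·5=50, M6→South 2·12=24. Service cost 555.
{South, East}: service cost 564
{South, West}: service cost 570
Among all 6 size-2 choices, {North, South} is lowest.

Choose North and South; total service cost 555.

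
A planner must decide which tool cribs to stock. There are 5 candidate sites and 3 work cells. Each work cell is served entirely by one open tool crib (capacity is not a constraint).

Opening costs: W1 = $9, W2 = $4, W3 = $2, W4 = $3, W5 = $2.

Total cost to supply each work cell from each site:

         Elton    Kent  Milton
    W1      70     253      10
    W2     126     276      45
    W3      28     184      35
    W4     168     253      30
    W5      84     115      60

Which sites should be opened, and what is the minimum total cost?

For any fixed open set, each work cell goes to its cheapest open site; total = fixed + service.
{W1, W3, W5}: Elton→W3 28, Kent→W5 115, Milton→W1 10. Service 153; fixed 13; total 166.
{W1, W3, W4, W5}: service 153 + fixed 16 = 169
{W1, W2, W3, W5}: Elton→W3 28, Kent→W5 115, Milton→W1 10. Service 153; fixed 17; total 170.
{W1, W2, W3, W4, W5}: service 153 + fixed 20 = 173
No other subset beats 166.

Open W1, W3 and W5; minimum total cost 166.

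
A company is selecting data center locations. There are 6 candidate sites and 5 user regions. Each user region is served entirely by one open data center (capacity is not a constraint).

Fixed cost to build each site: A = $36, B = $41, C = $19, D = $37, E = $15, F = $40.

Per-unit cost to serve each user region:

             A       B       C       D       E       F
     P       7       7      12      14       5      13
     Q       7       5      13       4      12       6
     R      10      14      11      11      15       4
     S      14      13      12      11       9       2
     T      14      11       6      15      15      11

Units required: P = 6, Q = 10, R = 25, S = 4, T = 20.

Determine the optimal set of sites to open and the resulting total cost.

Open C, E and F; minimum total cost 392.

For any fixed open set, each user region goes to its cheapest open site; total = fixed + service.
{C, E, F}: P→E 5·6=30, Q→F 6·10=60, R→F 4·25=100, S→F 2·4=8, T→C 6·20=120. Service 318; fixed 74; total 392.
{C, D, E, F}: P→E 5·6=30, Q→D 4·10=40, R→F 4·25=100, S→F 2·4=8, T→C 6·20=120. Service 298; fixed 111; total 409.
{C, F}: P→C 12·6=72, Q→F 6·10=60, R→F 4·25=100, S→F 2·4=8, T→C 6·20=120. Service 360; fixed 59; total 419.
{A, B, C, D, E, F}: P→E 5·6=30, Q→D 4·10=40, R→F 4·25=100, S→F 2·4=8, T→C 6·20=120. Service 298; fixed 188; total 486.
No other subset beats 392.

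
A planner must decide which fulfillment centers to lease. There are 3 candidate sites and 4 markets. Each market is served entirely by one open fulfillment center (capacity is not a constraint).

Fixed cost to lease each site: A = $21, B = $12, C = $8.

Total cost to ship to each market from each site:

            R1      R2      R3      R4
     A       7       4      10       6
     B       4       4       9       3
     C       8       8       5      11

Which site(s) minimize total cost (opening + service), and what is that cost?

Open B only; minimum total cost 32.

For any fixed open set, each market goes to its cheapest open site; total = fixed + service.
{B}: R1→B 4, R2→B 4, R3→B 9, R4→B 3. Service 20; fixed 12; total 32.
{B, C}: service 16 + fixed 20 = 36
{C}: service 32 + fixed 8 = 40
{A, B, C}: service 16 + fixed 41 = 57
No other subset beats 32.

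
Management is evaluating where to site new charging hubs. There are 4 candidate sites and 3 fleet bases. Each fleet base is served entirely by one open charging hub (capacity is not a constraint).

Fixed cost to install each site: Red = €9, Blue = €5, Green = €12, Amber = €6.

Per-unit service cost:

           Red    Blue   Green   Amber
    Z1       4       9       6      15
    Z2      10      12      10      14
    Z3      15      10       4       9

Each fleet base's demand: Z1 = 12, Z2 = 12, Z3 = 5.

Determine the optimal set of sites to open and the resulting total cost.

For any fixed open set, each fleet base goes to its cheapest open site; total = fixed + service.
{Red, Green}: Z1→Red 4·12=48, Z2→Red 10·12=120, Z3→Green 4·5=20. Service 188; fixed 21; total 209.
{Red, Blue, Green}: Z1→Red 4·12=48, Z2→Red 10·12=120, Z3→Green 4·5=20. Service 188; fixed 26; total 214.
{Red, Green, Amber}: service 188 + fixed 27 = 215
{Red, Blue, Green, Amber}: service 188 + fixed 32 = 220
No other subset beats 209.

Open Red and Green; minimum total cost 209.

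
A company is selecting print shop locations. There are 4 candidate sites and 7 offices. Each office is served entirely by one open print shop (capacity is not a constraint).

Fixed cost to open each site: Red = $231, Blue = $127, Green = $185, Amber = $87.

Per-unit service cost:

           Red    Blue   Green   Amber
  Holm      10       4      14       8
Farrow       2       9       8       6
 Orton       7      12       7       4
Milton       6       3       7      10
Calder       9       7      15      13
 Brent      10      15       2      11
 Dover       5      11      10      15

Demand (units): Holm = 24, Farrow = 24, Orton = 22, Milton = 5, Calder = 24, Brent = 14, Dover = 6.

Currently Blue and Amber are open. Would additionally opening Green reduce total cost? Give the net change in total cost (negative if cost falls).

Current service cost with {Blue, Amber}: 731.
Adding Green: each office re-picks its cheapest; new service cost 599, saving 132.
Extra fixed cost: 185. Net change = 185 − 132 = 53.
(Totals: 945 → 998.)

No — net change +53 (cost rises by 53).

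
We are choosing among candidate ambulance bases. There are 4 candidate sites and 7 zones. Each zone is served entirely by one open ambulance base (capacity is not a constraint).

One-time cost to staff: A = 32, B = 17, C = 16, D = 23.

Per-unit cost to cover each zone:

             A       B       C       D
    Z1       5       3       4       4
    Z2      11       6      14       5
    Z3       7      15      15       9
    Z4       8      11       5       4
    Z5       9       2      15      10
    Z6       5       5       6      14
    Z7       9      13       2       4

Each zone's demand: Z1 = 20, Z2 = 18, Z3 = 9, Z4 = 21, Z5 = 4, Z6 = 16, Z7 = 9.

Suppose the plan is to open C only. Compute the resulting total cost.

Total cost: 762

Each zone is assigned to its cheapest site among the open ones.
{C}: Z1→C 4·20=80, Z2→C 14·18=252, Z3→C 15·9=135, Z4→C 5·21=105, Z5→C 15·4=60, Z6→C 6·16=96, Z7→C 2·9=18. Service 746; fixed 16; total 762.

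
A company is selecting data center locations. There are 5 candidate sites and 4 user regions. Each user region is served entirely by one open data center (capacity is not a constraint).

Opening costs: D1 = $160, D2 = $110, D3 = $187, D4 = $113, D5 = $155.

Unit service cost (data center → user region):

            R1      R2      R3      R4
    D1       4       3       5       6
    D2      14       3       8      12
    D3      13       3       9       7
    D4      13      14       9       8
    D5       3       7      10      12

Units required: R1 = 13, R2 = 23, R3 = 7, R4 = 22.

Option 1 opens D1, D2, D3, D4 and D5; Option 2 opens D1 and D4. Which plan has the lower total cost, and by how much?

Option 1: {D1, D2, D3, D4, D5}: R1→D5 3·13=39, R2→D1 3·23=69, R3→D1 5·7=35, R4→D1 6·22=132. Service 275; fixed 725; total 1000.
Option 2: {D1, D4}: R1→D1 4·13=52, R2→D1 3·23=69, R3→D1 5·7=35, R4→D1 6·22=132. Service 288; fixed 273; total 561.
Difference: |1000 − 561| = 439.

Option 2 is cheaper by 439.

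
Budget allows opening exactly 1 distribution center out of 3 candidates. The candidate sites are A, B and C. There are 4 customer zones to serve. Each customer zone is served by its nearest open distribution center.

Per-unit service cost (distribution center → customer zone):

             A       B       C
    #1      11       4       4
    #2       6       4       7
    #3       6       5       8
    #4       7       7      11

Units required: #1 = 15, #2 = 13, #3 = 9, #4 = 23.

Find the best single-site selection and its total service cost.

Choose B only; total service cost 318.

With exactly 1 open, each customer zone uses its cheapest among the chosen.
{B}: #1→B 4·15=60, #2→B 4·13=52, #3→B 5·9=45, #4→B 7·23=161. Service cost 318.
{A}: service cost 458
{C}: service cost 476
Among all 3 size-1 choices, {B} is lowest.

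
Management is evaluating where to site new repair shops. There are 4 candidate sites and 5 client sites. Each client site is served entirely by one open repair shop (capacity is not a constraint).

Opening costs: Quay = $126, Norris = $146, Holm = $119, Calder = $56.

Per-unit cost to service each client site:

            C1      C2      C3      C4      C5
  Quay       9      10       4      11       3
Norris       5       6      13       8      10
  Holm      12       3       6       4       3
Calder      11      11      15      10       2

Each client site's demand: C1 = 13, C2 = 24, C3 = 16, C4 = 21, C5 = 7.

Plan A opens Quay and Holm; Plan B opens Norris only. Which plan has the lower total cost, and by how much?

Plan A: {Quay, Holm}: C1→Quay 9·13=117, C2→Holm 3·24=72, C3→Quay 4·16=64, C4→Holm 4·21=84, C5→Quay 3·7=21. Service 358; fixed 245; total 603.
Plan B: {Norris}: C1→Norris 5·13=65, C2→Norris 6·24=144, C3→Norris 13·16=208, C4→Norris 8·21=168, C5→Norris 10·7=70. Service 655; fixed 146; total 801.
Difference: |603 − 801| = 198.

Plan A is cheaper by 198.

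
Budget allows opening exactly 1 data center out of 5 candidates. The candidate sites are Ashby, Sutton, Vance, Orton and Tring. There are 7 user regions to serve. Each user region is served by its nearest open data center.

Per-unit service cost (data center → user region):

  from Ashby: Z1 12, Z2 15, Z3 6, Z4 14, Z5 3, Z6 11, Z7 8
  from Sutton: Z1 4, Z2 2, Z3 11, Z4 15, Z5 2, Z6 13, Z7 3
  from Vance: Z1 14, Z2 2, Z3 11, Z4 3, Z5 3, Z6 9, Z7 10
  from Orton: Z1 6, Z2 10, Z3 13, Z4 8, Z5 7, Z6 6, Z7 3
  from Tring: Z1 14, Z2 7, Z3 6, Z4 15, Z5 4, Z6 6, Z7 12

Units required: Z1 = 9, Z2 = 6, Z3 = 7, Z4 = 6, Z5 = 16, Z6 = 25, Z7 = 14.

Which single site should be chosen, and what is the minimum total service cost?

With exactly 1 open, each user region uses its cheapest among the chosen.
{Orton}: Z1→Orton 6·9=54, Z2→Orton 10·6=60, Z3→Orton 13·7=91, Z4→Orton 8·6=48, Z5→Orton 7·16=112, Z6→Orton 6·25=150, Z7→Orton 3·14=42. Service cost 557.
{Sutton}: service cost 614
{Vance}: service cost 646
Among all 5 size-1 choices, {Orton} is lowest.

Choose Orton only; total service cost 557.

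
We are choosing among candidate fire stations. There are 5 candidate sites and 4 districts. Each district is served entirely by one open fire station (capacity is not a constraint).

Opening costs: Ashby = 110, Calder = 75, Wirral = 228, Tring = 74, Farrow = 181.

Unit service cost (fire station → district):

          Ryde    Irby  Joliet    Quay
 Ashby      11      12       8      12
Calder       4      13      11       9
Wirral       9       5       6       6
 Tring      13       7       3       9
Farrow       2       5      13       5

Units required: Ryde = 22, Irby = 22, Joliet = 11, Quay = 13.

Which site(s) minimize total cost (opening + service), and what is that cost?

For any fixed open set, each district goes to its cheapest open site; total = fixed + service.
{Tring, Farrow}: Ryde→Farrow 2·22=44, Irby→Farrow 5·22=110, Joliet→Tring 3·11=33, Quay→Farrow 5·13=65. Service 252; fixed 255; total 507.
{Calder, Tring}: Ryde→Calder 4·22=88, Irby→Tring 7·22=154, Joliet→Tring 3·11=33, Quay→Calder 9·13=117. Service 392; fixed 149; total 541.
{Farrow}: service 362 + fixed 181 = 543
{Ashby, Calder, Wirral, Tring, Farrow}: service 252 + fixed 668 = 920
No other subset beats 507.

Open Tring and Farrow; minimum total cost 507.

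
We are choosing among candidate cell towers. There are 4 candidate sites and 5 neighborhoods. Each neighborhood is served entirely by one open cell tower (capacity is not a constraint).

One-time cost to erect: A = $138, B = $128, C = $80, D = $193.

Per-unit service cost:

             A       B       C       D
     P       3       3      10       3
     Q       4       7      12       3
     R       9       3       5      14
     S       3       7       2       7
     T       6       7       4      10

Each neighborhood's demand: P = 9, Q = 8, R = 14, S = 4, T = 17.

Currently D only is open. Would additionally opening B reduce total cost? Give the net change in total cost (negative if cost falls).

Yes — net change −77 (cost falls by 77).

Current service cost with {D}: 445.
Adding B: each neighborhood re-picks its cheapest; new service cost 240, saving 205.
Extra fixed cost: 128. Net change = 128 − 205 = -77.
(Totals: 638 → 561.)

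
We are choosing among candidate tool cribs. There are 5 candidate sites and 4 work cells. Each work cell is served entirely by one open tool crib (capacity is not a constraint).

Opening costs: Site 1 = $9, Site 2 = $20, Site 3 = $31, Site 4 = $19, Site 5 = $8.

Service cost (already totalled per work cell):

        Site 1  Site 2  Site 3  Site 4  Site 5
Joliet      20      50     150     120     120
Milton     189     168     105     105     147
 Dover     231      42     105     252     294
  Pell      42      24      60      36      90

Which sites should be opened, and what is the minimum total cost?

Open Site 1, Site 2 and Site 4; minimum total cost 239.

For any fixed open set, each work cell goes to its cheapest open site; total = fixed + service.
{Site 1, Site 2, Site 4}: Joliet→Site 1 20, Milton→Site 4 105, Dover→Site 2 42, Pell→Site 2 24. Service 191; fixed 48; total 239.
{Site 1, Site 2, Site 4, Site 5}: service 191 + fixed 56 = 247
{Site 1, Site 2, Site 3}: Joliet→Site 1 20, Milton→Site 3 105, Dover→Site 2 42, Pell→Site 2 24. Service 191; fixed 60; total 251.
{Site 1, Site 2, Site 3, Site 4, Site 5}: service 191 + fixed 87 = 278
No other subset beats 239.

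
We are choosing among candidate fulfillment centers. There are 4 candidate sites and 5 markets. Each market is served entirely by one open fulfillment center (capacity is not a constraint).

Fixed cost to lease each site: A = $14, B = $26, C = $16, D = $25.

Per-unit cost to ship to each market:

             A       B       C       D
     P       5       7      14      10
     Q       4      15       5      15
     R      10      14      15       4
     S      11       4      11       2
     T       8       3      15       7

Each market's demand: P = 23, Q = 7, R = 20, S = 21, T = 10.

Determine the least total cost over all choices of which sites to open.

For any fixed open set, each market goes to its cheapest open site; total = fixed + service.
{A, B, D}: P→A 5·23=115, Q→A 4·7=28, R→D 4·20=80, S→D 2·21=42, T→B 3·10=30. Service 295; fixed 65; total 360.
{A, D}: P→A 5·23=115, Q→A 4·7=28, R→D 4·20=80, S→D 2·21=42, T→D 7·10=70. Service 335; fixed 39; total 374.
{A, B, C, D}: service 295 + fixed 81 = 376
{A}: service 654 + fixed 14 = 668
No other subset beats 360.

Minimum total cost: 360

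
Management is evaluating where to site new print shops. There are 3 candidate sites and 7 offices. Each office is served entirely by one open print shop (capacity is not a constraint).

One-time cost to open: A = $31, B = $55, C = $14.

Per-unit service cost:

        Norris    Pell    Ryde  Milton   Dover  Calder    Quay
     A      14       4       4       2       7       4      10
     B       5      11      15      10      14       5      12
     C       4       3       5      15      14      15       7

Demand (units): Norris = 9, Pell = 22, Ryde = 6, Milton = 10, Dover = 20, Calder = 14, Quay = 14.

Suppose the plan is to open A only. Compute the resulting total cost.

Total cost: 625

Each office is assigned to its cheapest site among the open ones.
{A}: Norris→A 14·9=126, Pell→A 4·22=88, Ryde→A 4·6=24, Milton→A 2·10=20, Dover→A 7·20=140, Calder→A 4·14=56, Quay→A 10·14=140. Service 594; fixed 31; total 625.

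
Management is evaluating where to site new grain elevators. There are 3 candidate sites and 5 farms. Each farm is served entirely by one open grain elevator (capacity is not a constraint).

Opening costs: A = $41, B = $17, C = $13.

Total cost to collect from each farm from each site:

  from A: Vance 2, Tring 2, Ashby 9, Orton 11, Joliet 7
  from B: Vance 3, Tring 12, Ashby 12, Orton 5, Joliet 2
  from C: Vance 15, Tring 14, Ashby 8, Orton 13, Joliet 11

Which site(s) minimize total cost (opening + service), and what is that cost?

For any fixed open set, each farm goes to its cheapest open site; total = fixed + service.
{B}: Vance→B 3, Tring→B 12, Ashby→B 12, Orton→B 5, Joliet→B 2. Service 34; fixed 17; total 51.
{B, C}: service 30 + fixed 30 = 60
{A}: service 31 + fixed 41 = 72
{A, B, C}: service 19 + fixed 71 = 90
No other subset beats 51.

Open B only; minimum total cost 51.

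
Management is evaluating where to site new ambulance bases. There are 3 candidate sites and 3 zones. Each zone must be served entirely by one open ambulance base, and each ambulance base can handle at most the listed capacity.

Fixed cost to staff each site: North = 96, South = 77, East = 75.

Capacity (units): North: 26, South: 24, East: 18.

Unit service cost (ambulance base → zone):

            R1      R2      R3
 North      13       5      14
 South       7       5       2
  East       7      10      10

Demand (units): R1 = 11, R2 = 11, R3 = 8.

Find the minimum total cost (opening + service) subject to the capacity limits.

Open {South, East}: R1→East 7·11=77, R2→South 5·11=55, R3→South 2·8=16.
Loads: South carries 19/24, East carries 11/18. Service 148; fixed 152; total 300.
Next best feasible plan costs 321.

Minimum total cost: 300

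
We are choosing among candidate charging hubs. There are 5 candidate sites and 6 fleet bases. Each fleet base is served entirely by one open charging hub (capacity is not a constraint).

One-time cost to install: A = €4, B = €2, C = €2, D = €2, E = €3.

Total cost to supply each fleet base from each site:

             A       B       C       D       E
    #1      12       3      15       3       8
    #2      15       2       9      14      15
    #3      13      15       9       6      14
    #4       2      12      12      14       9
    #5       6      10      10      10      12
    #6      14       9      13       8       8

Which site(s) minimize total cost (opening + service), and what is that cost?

For any fixed open set, each fleet base goes to its cheapest open site; total = fixed + service.
{A, B, D}: #1→B 3, #2→B 2, #3→D 6, #4→A 2, #5→A 6, #6→D 8. Service 27; fixed 8; total 35.
{A, B, C, D}: service 27 + fixed 10 = 37
{A, B, D, E}: service 27 + fixed 11 = 38
{A, B, C, D, E}: service 27 + fixed 13 = 40
No other subset beats 35.

Open A, B and D; minimum total cost 35.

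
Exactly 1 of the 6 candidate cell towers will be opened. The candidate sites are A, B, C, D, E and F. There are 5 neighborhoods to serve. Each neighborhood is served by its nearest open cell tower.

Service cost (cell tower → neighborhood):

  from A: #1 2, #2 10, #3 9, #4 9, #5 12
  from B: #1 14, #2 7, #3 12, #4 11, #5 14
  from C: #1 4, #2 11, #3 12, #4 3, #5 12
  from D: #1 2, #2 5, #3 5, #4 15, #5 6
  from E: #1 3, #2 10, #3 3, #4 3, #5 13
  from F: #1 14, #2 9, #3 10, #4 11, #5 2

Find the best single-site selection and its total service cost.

Choose E only; total service cost 32.

With exactly 1 open, each neighborhood uses its cheapest among the chosen.
{E}: #1→E 3, #2→E 10, #3→E 3, #4→E 3, #5→E 13. Service cost 32.
{D}: service cost 33
{A}: service cost 42
Among all 6 size-1 choices, {E} is lowest.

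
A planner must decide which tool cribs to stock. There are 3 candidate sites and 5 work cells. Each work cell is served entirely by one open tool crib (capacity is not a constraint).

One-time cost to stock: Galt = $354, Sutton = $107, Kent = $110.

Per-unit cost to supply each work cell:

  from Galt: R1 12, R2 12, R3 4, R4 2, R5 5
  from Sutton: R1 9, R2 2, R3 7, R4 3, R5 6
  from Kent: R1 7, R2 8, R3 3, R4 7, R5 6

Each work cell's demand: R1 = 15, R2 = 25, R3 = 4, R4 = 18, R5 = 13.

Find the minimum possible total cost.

Minimum total cost: 452

For any fixed open set, each work cell goes to its cheapest open site; total = fixed + service.
{Sutton}: R1→Sutton 9·15=135, R2→Sutton 2·25=50, R3→Sutton 7·4=28, R4→Sutton 3·18=54, R5→Sutton 6·13=78. Service 345; fixed 107; total 452.
{Sutton, Kent}: R1→Kent 7·15=105, R2→Sutton 2·25=50, R3→Kent 3·4=12, R4→Sutton 3·18=54, R5→Sutton 6·13=78. Service 299; fixed 217; total 516.
{Kent}: service 521 + fixed 110 = 631
{Galt, Sutton, Kent}: service 268 + fixed 571 = 839
No other subset beats 452.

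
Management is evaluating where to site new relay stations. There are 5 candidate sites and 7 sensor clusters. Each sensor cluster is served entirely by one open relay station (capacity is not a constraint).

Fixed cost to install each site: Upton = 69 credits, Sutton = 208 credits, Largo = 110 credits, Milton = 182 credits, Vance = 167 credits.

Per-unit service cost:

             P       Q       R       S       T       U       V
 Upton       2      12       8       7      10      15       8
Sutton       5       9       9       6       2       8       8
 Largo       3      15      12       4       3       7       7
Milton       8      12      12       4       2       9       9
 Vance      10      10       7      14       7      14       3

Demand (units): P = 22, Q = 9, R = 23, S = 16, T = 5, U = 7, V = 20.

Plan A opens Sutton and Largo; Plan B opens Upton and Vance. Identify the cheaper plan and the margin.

Plan B is cheaper by 99.

Plan A: {Sutton, Largo}: P→Largo 3·22=66, Q→Sutton 9·9=81, R→Sutton 9·23=207, S→Largo 4·16=64, T→Sutton 2·5=10, U→Largo 7·7=49, V→Largo 7·20=140. Service 617; fixed 318; total 935.
Plan B: {Upton, Vance}: P→Upton 2·22=44, Q→Vance 10·9=90, R→Vance 7·23=161, S→Upton 7·16=112, T→Vance 7·5=35, U→Vance 14·7=98, V→Vance 3·20=60. Service 600; fixed 236; total 836.
Difference: |935 − 836| = 99.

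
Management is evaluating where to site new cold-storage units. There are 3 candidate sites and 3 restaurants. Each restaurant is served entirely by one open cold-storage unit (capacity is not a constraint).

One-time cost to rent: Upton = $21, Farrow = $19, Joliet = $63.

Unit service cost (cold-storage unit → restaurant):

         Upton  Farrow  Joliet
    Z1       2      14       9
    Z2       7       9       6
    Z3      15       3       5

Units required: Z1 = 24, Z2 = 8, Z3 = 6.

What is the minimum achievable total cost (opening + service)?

Minimum total cost: 162

For any fixed open set, each restaurant goes to its cheapest open site; total = fixed + service.
{Upton, Farrow}: Z1→Upton 2·24=48, Z2→Upton 7·8=56, Z3→Farrow 3·6=18. Service 122; fixed 40; total 162.
{Upton, Joliet}: service 126 + fixed 84 = 210
{Upton}: Z1→Upton 2·24=48, Z2→Upton 7·8=56, Z3→Upton 15·6=90. Service 194; fixed 21; total 215.
{Upton, Farrow, Joliet}: Z1→Upton 2·24=48, Z2→Joliet 6·8=48, Z3→Farrow 3·6=18. Service 114; fixed 103; total 217.
(All 7 nonempty subsets were checked; Upton and Farrow is lowest.)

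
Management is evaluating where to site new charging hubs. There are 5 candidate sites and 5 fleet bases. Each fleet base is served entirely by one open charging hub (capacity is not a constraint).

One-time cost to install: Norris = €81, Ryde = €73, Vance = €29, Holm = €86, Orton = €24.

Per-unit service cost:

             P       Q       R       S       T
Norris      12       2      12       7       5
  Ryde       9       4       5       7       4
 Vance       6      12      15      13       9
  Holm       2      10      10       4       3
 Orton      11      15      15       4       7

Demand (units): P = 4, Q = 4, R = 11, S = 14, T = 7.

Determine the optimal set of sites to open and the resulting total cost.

Open Ryde and Orton; minimum total cost 288.

For any fixed open set, each fleet base goes to its cheapest open site; total = fixed + service.
{Ryde, Orton}: P→Ryde 9·4=36, Q→Ryde 4·4=16, R→Ryde 5·11=55, S→Orton 4·14=56, T→Ryde 4·7=28. Service 191; fixed 97; total 288.
{Ryde, Vance, Orton}: P→Vance 6·4=24, Q→Ryde 4·4=16, R→Ryde 5·11=55, S→Orton 4·14=56, T→Ryde 4·7=28. Service 179; fixed 126; total 305.
{Ryde}: service 233 + fixed 73 = 306
{Norris, Ryde, Vance, Holm, Orton}: P→Holm 2·4=8, Q→Norris 2·4=8, R→Ryde 5·11=55, S→Holm 4·14=56, T→Holm 3·7=21. Service 148; fixed 293; total 441.
No other subset beats 288.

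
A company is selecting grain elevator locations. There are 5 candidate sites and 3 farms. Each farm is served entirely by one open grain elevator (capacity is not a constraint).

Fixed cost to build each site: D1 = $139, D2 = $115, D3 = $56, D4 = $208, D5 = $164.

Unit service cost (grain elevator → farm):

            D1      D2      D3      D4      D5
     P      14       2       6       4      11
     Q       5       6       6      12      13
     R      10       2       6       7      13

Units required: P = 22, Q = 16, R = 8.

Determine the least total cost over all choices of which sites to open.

Minimum total cost: 271

For any fixed open set, each farm goes to its cheapest open site; total = fixed + service.
{D2}: P→D2 2·22=44, Q→D2 6·16=96, R→D2 2·8=16. Service 156; fixed 115; total 271.
{D2, D3}: service 156 + fixed 171 = 327
{D3}: P→D3 6·22=132, Q→D3 6·16=96, R→D3 6·8=48. Service 276; fixed 56; total 332.
{D1, D2, D3, D4, D5}: service 140 + fixed 682 = 822
No other subset beats 271.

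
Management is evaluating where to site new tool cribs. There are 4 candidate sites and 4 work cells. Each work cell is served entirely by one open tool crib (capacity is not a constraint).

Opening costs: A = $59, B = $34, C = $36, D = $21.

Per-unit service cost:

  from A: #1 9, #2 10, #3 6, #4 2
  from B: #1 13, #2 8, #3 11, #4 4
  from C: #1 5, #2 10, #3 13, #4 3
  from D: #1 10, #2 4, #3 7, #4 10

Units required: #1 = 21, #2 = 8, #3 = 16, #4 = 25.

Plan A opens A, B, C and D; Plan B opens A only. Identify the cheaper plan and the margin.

Plan A is cheaper by 41.

Plan A: {A, B, C, D}: #1→C 5·21=105, #2→D 4·8=32, #3→A 6·16=96, #4→A 2·25=50. Service 283; fixed 150; total 433.
Plan B: {A}: #1→A 9·21=189, #2→A 10·8=80, #3→A 6·16=96, #4→A 2·25=50. Service 415; fixed 59; total 474.
Difference: |433 − 474| = 41.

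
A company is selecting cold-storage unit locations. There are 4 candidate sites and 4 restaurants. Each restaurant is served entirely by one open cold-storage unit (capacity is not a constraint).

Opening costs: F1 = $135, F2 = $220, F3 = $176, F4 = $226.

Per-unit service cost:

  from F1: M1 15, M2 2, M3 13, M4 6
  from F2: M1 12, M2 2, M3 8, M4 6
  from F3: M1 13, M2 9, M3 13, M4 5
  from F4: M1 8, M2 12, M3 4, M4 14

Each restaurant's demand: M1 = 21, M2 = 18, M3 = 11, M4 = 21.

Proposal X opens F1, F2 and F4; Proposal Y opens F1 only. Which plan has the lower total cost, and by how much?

Proposal Y is cheaper by 200.

Proposal X: {F1, F2, F4}: M1→F4 8·21=168, M2→F1 2·18=36, M3→F4 4·11=44, M4→F1 6·21=126. Service 374; fixed 581; total 955.
Proposal Y: {F1}: M1→F1 15·21=315, M2→F1 2·18=36, M3→F1 13·11=143, M4→F1 6·21=126. Service 620; fixed 135; total 755.
Difference: |955 − 755| = 200.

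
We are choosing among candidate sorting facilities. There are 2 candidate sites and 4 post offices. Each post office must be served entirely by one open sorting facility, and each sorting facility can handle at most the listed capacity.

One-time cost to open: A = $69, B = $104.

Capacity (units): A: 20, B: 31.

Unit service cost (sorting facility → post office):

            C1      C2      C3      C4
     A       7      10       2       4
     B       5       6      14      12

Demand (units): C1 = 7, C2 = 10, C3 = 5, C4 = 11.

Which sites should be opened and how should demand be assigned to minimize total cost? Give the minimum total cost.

Open {A, B}: C1→B 5·7=35, C2→B 6·10=60, C3→A 2·5=10, C4→A 4·11=44.
Loads: A carries 16/20, B carries 17/31. Service 149; fixed 173; total 322.
Next best feasible plan costs 382.

Minimum total cost: 322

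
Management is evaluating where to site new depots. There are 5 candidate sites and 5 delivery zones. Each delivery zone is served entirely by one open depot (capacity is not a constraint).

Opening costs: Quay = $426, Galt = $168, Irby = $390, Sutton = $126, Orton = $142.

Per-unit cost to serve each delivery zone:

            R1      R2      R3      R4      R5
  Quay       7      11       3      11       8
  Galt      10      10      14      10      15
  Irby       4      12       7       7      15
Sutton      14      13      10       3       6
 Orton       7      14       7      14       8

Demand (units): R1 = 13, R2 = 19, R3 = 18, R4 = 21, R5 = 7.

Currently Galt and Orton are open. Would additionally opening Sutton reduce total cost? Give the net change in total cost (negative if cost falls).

Yes — net change −35 (cost falls by 35).

Current service cost with {Galt, Orton}: 673.
Adding Sutton: each delivery zone re-picks its cheapest; new service cost 512, saving 161.
Extra fixed cost: 126. Net change = 126 − 161 = -35.
(Totals: 983 → 948.)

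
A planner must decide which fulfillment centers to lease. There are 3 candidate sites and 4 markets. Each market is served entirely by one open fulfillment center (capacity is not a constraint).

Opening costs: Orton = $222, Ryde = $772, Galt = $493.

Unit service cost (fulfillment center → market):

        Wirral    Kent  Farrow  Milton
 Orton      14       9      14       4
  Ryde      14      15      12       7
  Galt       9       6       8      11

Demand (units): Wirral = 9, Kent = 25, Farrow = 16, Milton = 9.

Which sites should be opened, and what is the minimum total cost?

For any fixed open set, each market goes to its cheapest open site; total = fixed + service.
{Orton}: Wirral→Orton 14·9=126, Kent→Orton 9·25=225, Farrow→Orton 14·16=224, Milton→Orton 4·9=36. Service 611; fixed 222; total 833.
{Galt}: service 458 + fixed 493 = 951
{Orton, Galt}: service 395 + fixed 715 = 1110
{Orton, Ryde, Galt}: service 395 + fixed 1487 = 1882
(All 7 nonempty subsets were checked; Orton only is lowest.)

Open Orton only; minimum total cost 833.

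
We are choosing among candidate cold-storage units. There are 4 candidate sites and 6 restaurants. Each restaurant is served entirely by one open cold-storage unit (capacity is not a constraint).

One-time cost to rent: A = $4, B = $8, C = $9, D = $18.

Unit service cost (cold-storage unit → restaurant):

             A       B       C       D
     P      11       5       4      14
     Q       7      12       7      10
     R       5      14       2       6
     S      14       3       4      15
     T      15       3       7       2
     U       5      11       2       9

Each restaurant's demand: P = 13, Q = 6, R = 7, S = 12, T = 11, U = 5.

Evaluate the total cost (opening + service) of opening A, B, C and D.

Each restaurant is assigned to its cheapest site among the open ones.
{A, B, C, D}: P→C 4·13=52, Q→A 7·6=42, R→C 2·7=14, S→B 3·12=36, T→D 2·11=22, U→C 2·5=10. Service 176; fixed 39; total 215.

Total cost: 215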